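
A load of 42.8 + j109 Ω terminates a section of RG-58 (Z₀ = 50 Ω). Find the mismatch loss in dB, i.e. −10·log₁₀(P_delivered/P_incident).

Γ = (-7.2 + j109)/(92.8 + j109), |Γ| = 0.763
|Γ|² = 0.582, so P_del/P_inc = 1 − |Γ|² = 0.418
ML = −10·log₁₀(1 − |Γ|²)

mismatch loss ≈ 3.79 dB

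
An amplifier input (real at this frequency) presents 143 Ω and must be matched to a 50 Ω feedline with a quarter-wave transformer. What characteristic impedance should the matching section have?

Z_qwt ≈ 84.6 Ω

Z_qwt = √(Z_0·R_L) = √(50 × 143) = √7150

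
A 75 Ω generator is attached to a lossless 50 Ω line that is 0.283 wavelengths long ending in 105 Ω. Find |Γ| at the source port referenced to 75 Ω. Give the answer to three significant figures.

βl = 2π × 0.283 = 102°
tan(βl) = -4.75
Z_in = Z_0·(Z_L + jZ_0·tanβl)/(Z_0 + jZ_L·tanβl) = 24.6 + j8.05 Ω
Γ_s = (Z_in − Z_s)/(Z_in + Z_s) = (-50.4 + j8.05)/(99.6 + j8.05), |Γ_s| = 0.511

|Γ| ≈ 0.511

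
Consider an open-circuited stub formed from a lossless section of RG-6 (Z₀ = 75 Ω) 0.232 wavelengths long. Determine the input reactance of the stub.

X_in ≈ -8.52 Ω (capacitive)

βl = 2π × 0.232 = 83.5°
tan(βl) = 8.8
For an open-circuited stub, Z_in = −jZ_0·cot(βl) = −jZ_0/tan(βl)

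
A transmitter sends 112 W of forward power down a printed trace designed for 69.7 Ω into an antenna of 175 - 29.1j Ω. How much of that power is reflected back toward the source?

|Γ| = |(105.3 − j29.1)/(244.7 − j29.1)| = 0.443
|Γ|² = 0.197
P_refl = |Γ|²·P_inc = 22 W, P_del = (1 − |Γ|²)·P_inc = 90 W

P_reflected ≈ 22 W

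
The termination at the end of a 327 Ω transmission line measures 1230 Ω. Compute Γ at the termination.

Γ = 0.58

Γ = (Z_L − Z_0)/(Z_L + Z_0) = (1230 − 327)/(1230 + 327) = 903/1557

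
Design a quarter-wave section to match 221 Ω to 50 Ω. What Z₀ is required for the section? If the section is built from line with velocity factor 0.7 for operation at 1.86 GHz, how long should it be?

Z_qwt = √(Z_0·R_L) = √(50 × 221) = √11050
λ = 0.7·c/f = 0.113 m, so l = λ/4 = 0.0282 m

Z_qwt ≈ 105 Ω; length ≈ 2.82 cm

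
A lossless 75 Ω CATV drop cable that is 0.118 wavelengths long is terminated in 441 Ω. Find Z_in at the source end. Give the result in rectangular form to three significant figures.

Z_in ≈ 27 − j76.9 Ω

βl = 2π × 0.118 = 42.5°
tan(βl) = tan(42.5°) = 0.916
Z_in = Z_0·(Z_L + jZ_0·tanβl)/(Z_0 + jZ_L·tanβl)
     = 75·(441 + j68.7)/(75 + j404)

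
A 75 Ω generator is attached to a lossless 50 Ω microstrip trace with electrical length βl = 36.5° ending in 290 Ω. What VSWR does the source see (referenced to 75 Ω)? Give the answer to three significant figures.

tan(βl) = 0.74
Z_in = Z_0·(Z_L + jZ_0·tanβl)/(Z_0 + jZ_L·tanβl) = 23.1 − j62.2 Ω
Γ_s = (Z_in − Z_s)/(Z_in + Z_s) = (-51.9 − j62.2)/(98.1 − j62.2), |Γ_s| = 0.697
VSWR = (1 + |Γ_s|)/(1 − |Γ_s|)

VSWR ≈ 5.61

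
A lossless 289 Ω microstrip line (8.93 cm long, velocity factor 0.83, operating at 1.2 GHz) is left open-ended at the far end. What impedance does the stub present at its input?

Z_in ≈ +j618 Ω

λ = v/f = 0.83·c / 1.2 GHz = 0.207 m
βl = 2π·l/λ = 2π × 0.43 = 155°
tan(βl) = -0.468
For an open-ended stub, Z_in = −jZ_0·cot(βl) = −jZ_0/tan(βl)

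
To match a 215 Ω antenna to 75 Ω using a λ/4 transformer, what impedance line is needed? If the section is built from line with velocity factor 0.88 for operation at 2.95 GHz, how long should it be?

Z_qwt ≈ 127 Ω; length ≈ 2.24 cm

Z_qwt = √(Z_0·R_L) = √(75 × 215) = √16120
λ = 0.88·c/f = 0.0895 m, so l = λ/4 = 0.0224 m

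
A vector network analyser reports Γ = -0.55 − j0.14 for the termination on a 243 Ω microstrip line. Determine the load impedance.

Z_L ≈ 68 − j28.1 Ω

Z_L = Z_0·(1 + Γ)/(1 − Γ) = 243·(0.45 − j0.14)/(1.55 + j0.14)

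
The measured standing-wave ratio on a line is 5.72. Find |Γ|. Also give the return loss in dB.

|Γ| ≈ 0.702; return loss ≈ 3.07 dB

|Γ| = (S − 1)/(S + 1) = (5.72 − 1)/(5.72 + 1) = 4.72/6.72
RL = −20·log₁₀|Γ| = −20·log₁₀(0.702)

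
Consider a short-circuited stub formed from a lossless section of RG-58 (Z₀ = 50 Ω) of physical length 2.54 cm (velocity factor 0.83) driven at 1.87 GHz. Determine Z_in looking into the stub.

Z_in ≈ +j128 Ω

λ = v/f = 0.83·c / 1.87 GHz = 0.133 m
βl = 2π·l/λ = 2π × 0.191 = 68.7°
tan(βl) = 2.56
For a short-circuited stub, Z_in = jZ_0·tan(βl)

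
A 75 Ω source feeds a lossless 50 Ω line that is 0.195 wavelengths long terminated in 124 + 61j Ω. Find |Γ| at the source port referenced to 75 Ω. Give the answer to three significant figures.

βl = 2π × 0.195 = 70.2°
tan(βl) = 2.78
Z_in = Z_0·(Z_L + jZ_0·tanβl)/(Z_0 + jZ_L·tanβl) = 20.3 − j25.1 Ω
Γ_s = (Z_in − Z_s)/(Z_in + Z_s) = (-54.7 − j25.1)/(95.3 − j25.1), |Γ_s| = 0.61

|Γ| ≈ 0.61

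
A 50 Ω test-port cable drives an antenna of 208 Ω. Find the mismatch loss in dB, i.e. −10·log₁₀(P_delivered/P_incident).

mismatch loss ≈ 2.04 dB

Γ = (208 − 50)/(208 + 50) = 0.612
|Γ|² = 0.375, so P_del/P_inc = 1 − |Γ|² = 0.625
ML = −10·log₁₀(1 − |Γ|²)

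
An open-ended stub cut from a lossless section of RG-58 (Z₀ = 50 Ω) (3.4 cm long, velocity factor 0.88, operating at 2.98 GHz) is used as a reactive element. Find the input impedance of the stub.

λ = v/f = 0.88·c / 2.98 GHz = 0.0886 m
βl = 2π·l/λ = 2π × 0.384 = 138°
tan(βl) = -0.895
For an open-ended stub, Z_in = −jZ_0·cot(βl) = −jZ_0/tan(βl)

Z_in ≈ +j55.9 Ω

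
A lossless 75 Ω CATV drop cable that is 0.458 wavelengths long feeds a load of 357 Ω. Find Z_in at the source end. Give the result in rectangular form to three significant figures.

Z_in ≈ 144 + j165 Ω

βl = 2π × 0.458 = 165°
tan(βl) = tan(165°) = -0.27
Z_in = Z_0·(Z_L + jZ_0·tanβl)/(Z_0 + jZ_L·tanβl)
     = 75·(357 − j20.3)/(75 − j96.5)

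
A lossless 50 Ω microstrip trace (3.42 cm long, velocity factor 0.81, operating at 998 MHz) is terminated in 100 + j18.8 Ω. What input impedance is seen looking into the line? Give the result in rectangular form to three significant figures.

λ = v/f = 0.81·c / 998 MHz = 0.243 m
βl = 2π·l/λ = 2π × 0.14 = 50.6°
tan(βl) = tan(50.6°) = 1.22
Z_in = Z_0·(Z_L + jZ_0·tanβl)/(Z_0 + jZ_L·tanβl)
     = 50·(100 + j79.6)/(27.1 + j122)

Z_in ≈ 39.9 − j32.2 Ω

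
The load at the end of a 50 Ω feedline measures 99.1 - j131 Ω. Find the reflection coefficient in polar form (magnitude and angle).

Γ = (Z_L − Z_0)/(Z_L + Z_0) = (49.1 − j131)/(149.1 − j131)
|Γ| = 140/198 = 0.705

Γ ≈ 0.705 ∠ -28.2°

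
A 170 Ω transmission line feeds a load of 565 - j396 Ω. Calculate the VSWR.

VSWR ≈ 5.06

Γ = (Z_L − Z_0)/(Z_L + Z_0) = (395 − j396)/(735 − j396)
|Γ| = 559/835 = 0.67
VSWR = (1 + |Γ|)/(1 − |Γ|) = 1.67/0.33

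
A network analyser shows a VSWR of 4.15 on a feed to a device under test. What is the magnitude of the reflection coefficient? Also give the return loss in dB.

|Γ| = (S − 1)/(S + 1) = (4.15 − 1)/(4.15 + 1) = 3.15/5.15
RL = −20·log₁₀|Γ| = −20·log₁₀(0.612)

|Γ| ≈ 0.612; return loss ≈ 4.27 dB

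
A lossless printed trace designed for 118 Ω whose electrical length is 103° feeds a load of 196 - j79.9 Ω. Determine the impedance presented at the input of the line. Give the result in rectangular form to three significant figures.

tan(βl) = tan(103°) = -4.33
Z_in = Z_0·(Z_L + jZ_0·tanβl)/(Z_0 + jZ_L·tanβl)
     = 118·(196 − j591)/(-228 − j849)

Z_in ≈ 69.8 + j46 Ω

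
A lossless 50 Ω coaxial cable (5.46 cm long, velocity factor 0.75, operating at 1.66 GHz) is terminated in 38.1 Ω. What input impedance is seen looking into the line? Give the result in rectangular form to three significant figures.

λ = v/f = 0.75·c / 1.66 GHz = 0.136 m
βl = 2π·l/λ = 2π × 0.403 = 145°
tan(βl) = tan(145°) = -0.7
Z_in = Z_0·(Z_L + jZ_0·tanβl)/(Z_0 + jZ_L·tanβl)
     = 50·(38.1 − j35)/(50 − j26.7)

Z_in ≈ 44.2 − j11.4 Ω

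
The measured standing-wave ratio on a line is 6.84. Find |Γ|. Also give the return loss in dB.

|Γ| = (S − 1)/(S + 1) = (6.84 − 1)/(6.84 + 1) = 5.84/7.84
RL = −20·log₁₀|Γ| = −20·log₁₀(0.745)

|Γ| ≈ 0.745; return loss ≈ 2.56 dB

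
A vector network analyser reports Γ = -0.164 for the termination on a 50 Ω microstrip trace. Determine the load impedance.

Z_L ≈ 35.9 Ω

Z_L = Z_0·(1 + Γ)/(1 − Γ) = 50·(0.836)/(1.16)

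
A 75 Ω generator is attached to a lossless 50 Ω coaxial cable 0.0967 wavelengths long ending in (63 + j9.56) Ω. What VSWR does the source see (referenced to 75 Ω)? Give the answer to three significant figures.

VSWR ≈ 1.29

βl = 2π × 0.0967 = 34.8°
tan(βl) = 0.695
Z_in = Z_0·(Z_L + jZ_0·tanβl)/(Z_0 + jZ_L·tanβl) = 61.5 − j11 Ω
Γ_s = (Z_in − Z_s)/(Z_in + Z_s) = (-13.5 − j11)/(137 − j11), |Γ_s| = 0.127
VSWR = (1 + |Γ_s|)/(1 − |Γ_s|)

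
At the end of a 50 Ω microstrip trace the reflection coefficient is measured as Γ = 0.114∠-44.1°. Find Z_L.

Z_L = Z_0·(1 + Γ)/(1 − Γ) = 50·(1.08 − j0.0793)/(0.918 + j0.0793)

Z_L ≈ 58.1 − j9.34 Ω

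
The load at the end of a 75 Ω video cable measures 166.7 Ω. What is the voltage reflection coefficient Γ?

Γ = 0.379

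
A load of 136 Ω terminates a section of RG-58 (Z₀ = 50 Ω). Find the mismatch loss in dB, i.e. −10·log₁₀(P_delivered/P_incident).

mismatch loss ≈ 1.04 dB

Γ = (136 − 50)/(136 + 50) = 0.462
|Γ|² = 0.214, so P_del/P_inc = 1 − |Γ|² = 0.786
ML = −10·log₁₀(1 − |Γ|²)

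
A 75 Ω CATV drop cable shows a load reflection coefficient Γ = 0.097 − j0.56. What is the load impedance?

Z_L ≈ 45 − j74.4 Ω

Z_L = Z_0·(1 + Γ)/(1 − Γ) = 75·(1.1 − j0.56)/(0.903 + j0.56)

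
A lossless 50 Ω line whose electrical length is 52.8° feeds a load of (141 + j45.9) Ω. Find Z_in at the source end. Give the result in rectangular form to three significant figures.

tan(βl) = tan(52.8°) = 1.32
Z_in = Z_0·(Z_L + jZ_0·tanβl)/(Z_0 + jZ_L·tanβl)
     = 50·(141 + j112)/(-10.5 + j186)

Z_in ≈ 27.9 − j39.5 Ω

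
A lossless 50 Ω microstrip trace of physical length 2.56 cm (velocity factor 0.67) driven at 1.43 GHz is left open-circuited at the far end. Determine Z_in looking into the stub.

Z_in ≈ −j22.7 Ω

λ = v/f = 0.67·c / 1.43 GHz = 0.141 m
βl = 2π·l/λ = 2π × 0.182 = 65.6°
tan(βl) = 2.2
For an open-circuited stub, Z_in = −jZ_0·cot(βl) = −jZ_0/tan(βl)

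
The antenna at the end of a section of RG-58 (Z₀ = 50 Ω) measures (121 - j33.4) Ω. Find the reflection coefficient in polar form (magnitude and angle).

Γ ≈ 0.45 ∠ -14.1°

Γ = (Z_L − Z_0)/(Z_L + Z_0) = (71 − j33.4)/(171 − j33.4)
|Γ| = 78.5/174 = 0.45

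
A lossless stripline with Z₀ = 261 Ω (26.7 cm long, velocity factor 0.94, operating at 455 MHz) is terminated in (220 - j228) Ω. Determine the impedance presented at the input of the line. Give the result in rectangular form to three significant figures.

Z_in ≈ 528 − j240 Ω

λ = v/f = 0.94·c / 455 MHz = 0.62 m
βl = 2π·l/λ = 2π × 0.431 = 155°
tan(βl) = tan(155°) = -0.464
Z_in = Z_0·(Z_L + jZ_0·tanβl)/(Z_0 + jZ_L·tanβl)
     = 261·(220 − j349)/(155 − j102)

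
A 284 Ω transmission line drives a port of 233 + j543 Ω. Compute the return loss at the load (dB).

Γ = (-51 + j543)/(517 + j543), |Γ| = 0.727
RL = −20·log₁₀|Γ| = −20·log₁₀(0.727)

RL ≈ 2.76 dB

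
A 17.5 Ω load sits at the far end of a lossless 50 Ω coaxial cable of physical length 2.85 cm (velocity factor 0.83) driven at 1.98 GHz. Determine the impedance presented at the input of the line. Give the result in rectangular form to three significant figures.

λ = v/f = 0.83·c / 1.98 GHz = 0.126 m
βl = 2π·l/λ = 2π × 0.227 = 81.6°
tan(βl) = tan(81.6°) = 6.76
Z_in = Z_0·(Z_L + jZ_0·tanβl)/(Z_0 + jZ_L·tanβl)
     = 50·(17.5 + j338)/(50 + j118)

Z_in ≈ 124 + j45 Ω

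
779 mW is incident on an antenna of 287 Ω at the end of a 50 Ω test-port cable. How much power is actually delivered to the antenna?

Γ = (287 − 50)/(287 + 50) = 0.703
|Γ|² = 0.495
P_refl = |Γ|²·P_inc = 385 mW, P_del = (1 − |Γ|²)·P_inc = 394 mW

P_delivered ≈ 394 mW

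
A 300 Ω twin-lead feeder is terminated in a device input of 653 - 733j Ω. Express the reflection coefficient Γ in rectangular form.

Γ = (Z_L − Z_0)/(Z_L + Z_0) = (353 − j733)/(953 − j733)

Γ ≈ 0.604 − j0.304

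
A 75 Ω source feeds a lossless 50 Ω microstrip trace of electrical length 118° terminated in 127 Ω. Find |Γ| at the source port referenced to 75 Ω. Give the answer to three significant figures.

tan(βl) = -1.88
Z_in = Z_0·(Z_L + jZ_0·tanβl)/(Z_0 + jZ_L·tanβl) = 24.2 + j21.5 Ω
Γ_s = (Z_in − Z_s)/(Z_in + Z_s) = (-50.8 + j21.5)/(99.2 + j21.5), |Γ_s| = 0.544

|Γ| ≈ 0.544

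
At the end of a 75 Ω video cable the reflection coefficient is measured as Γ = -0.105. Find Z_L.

Z_L = Z_0·(1 + Γ)/(1 − Γ) = 75·(0.895)/(1.1)

Z_L ≈ 60.7 Ω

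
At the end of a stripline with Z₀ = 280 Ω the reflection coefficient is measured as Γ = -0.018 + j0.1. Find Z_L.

Z_L = Z_0·(1 + Γ)/(1 − Γ) = 280·(0.982 + j0.1)/(1.02 − j0.1)

Z_L ≈ 265 + j53.5 Ω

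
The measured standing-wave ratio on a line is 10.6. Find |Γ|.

|Γ| ≈ 0.828

|Γ| = (S − 1)/(S + 1) = (10.6 − 1)/(10.6 + 1) = 9.6/11.6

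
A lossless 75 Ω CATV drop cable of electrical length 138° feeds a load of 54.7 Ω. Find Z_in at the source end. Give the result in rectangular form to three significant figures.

Z_in ≈ 69.2 − j22.1 Ω

tan(βl) = tan(138°) = -0.9
Z_in = Z_0·(Z_L + jZ_0·tanβl)/(Z_0 + jZ_L·tanβl)
     = 75·(54.7 − j67.5)/(75 − j49.3)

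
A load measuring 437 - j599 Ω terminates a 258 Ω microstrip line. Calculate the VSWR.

VSWR ≈ 5.28

Γ = (Z_L − Z_0)/(Z_L + Z_0) = (179 − j599)/(695 − j599)
|Γ| = 625/918 = 0.681
VSWR = (1 + |Γ|)/(1 − |Γ|) = 1.68/0.319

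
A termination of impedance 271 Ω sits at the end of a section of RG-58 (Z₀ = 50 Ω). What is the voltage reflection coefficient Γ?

Γ = 0.688

Γ = (Z_L − Z_0)/(Z_L + Z_0) = (271 − 50)/(271 + 50) = 221/321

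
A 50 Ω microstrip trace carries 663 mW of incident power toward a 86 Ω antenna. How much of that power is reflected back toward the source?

P_reflected ≈ 46.5 mW

Γ = (86 − 50)/(86 + 50) = 0.265
|Γ|² = 0.0701
P_refl = |Γ|²·P_inc = 46.5 mW, P_del = (1 − |Γ|²)·P_inc = 617 mW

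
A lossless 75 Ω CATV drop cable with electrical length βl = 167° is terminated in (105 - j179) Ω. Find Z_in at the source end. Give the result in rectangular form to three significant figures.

tan(βl) = tan(167°) = -0.231
Z_in = Z_0·(Z_L + jZ_0·tanβl)/(Z_0 + jZ_L·tanβl)
     = 75·(105 − j196)/(33.7 − j24.2)

Z_in ≈ 361 − j177 Ω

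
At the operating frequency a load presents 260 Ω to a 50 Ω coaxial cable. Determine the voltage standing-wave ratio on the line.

VSWR ≈ 5.2

For a purely resistive load, VSWR = R_L/Z_0 or Z_0/R_L (whichever > 1) = 260/50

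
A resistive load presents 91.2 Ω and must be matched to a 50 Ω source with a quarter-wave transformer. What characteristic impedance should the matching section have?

Z_qwt = √(Z_0·R_L) = √(50 × 91.2) = √4560

Z_qwt ≈ 67.5 Ω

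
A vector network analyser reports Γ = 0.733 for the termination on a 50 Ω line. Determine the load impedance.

Z_L ≈ 325 Ω

Z_L = Z_0·(1 + Γ)/(1 − Γ) = 50·(1.73)/(0.267)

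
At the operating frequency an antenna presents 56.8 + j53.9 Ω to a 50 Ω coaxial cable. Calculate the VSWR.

Γ = (Z_L − Z_0)/(Z_L + Z_0) = (6.8 + j53.9)/(106.8 + j53.9)
|Γ| = 54.3/120 = 0.454
VSWR = (1 + |Γ|)/(1 − |Γ|) = 1.45/0.546

VSWR ≈ 2.66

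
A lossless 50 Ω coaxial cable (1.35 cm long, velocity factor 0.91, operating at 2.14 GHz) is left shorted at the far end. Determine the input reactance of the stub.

λ = v/f = 0.91·c / 2.14 GHz = 0.128 m
βl = 2π·l/λ = 2π × 0.106 = 38.1°
tan(βl) = 0.784
For a shorted stub, Z_in = jZ_0·tan(βl)

X_in ≈ 39.2 Ω (inductive)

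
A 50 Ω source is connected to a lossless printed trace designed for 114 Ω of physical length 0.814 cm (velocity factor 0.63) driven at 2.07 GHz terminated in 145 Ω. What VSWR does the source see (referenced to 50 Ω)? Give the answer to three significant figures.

λ = v/f = 0.63·c / 2.07 GHz = 0.0913 m
βl = 2π·l/λ = 2π × 0.0892 = 32.1°
tan(βl) = 0.627
Z_in = Z_0·(Z_L + jZ_0·tanβl)/(Z_0 + jZ_L·tanβl) = 123 − j27 Ω
Γ_s = (Z_in − Z_s)/(Z_in + Z_s) = (73.5 − j27)/(173 − j27), |Γ_s| = 0.446
VSWR = (1 + |Γ_s|)/(1 − |Γ_s|)

VSWR ≈ 2.61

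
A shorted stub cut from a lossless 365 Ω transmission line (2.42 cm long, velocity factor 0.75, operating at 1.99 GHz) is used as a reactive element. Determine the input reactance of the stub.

X_in ≈ 1590 Ω (inductive)

λ = v/f = 0.75·c / 1.99 GHz = 0.113 m
βl = 2π·l/λ = 2π × 0.214 = 77.1°
tan(βl) = 4.35
For a shorted stub, Z_in = jZ_0·tan(βl)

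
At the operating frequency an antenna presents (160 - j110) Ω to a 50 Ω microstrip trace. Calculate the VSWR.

VSWR ≈ 4.82

Γ = (Z_L − Z_0)/(Z_L + Z_0) = (110 − j110)/(210 − j110)
|Γ| = 156/237 = 0.656
VSWR = (1 + |Γ|)/(1 − |Γ|) = 1.66/0.344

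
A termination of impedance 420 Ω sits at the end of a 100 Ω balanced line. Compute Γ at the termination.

Γ = 0.615

Γ = (Z_L − Z_0)/(Z_L + Z_0) = (420 − 100)/(420 + 100) = 320/520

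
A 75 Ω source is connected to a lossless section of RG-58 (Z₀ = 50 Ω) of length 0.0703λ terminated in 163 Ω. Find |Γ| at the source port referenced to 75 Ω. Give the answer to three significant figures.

|Γ| ≈ 0.462

βl = 2π × 0.0703 = 25.3°
tan(βl) = 0.473
Z_in = Z_0·(Z_L + jZ_0·tanβl)/(Z_0 + jZ_L·tanβl) = 59.1 − j67.4 Ω
Γ_s = (Z_in − Z_s)/(Z_in + Z_s) = (-15.9 − j67.4)/(134 − j67.4), |Γ_s| = 0.462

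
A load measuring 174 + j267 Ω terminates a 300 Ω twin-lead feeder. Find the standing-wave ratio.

VSWR ≈ 3.37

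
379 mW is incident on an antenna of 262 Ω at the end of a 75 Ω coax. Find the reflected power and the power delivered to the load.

Γ = (262 − 75)/(262 + 75) = 0.555
|Γ|² = 0.308
P_refl = |Γ|²·P_inc = 117 mW, P_del = (1 − |Γ|²)·P_inc = 262 mW

P_reflected ≈ 117 mW; P_delivered ≈ 262 mW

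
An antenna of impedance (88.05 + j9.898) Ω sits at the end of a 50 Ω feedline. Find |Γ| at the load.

|Γ| ≈ 0.284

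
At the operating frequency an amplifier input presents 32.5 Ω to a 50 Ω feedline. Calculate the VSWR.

Γ = (32.5 − 50)/(32.5 + 50) = -0.212
VSWR = (1 + 0.212)/(1 − 0.212)

VSWR ≈ 1.54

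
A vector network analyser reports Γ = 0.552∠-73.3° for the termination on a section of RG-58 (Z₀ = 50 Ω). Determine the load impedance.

Z_L = Z_0·(1 + Γ)/(1 − Γ) = 50·(1.16 − j0.529)/(0.841 + j0.529)

Z_L ≈ 35.2 − j53.5 Ω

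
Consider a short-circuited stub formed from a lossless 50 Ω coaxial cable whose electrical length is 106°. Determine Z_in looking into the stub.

tan(βl) = -3.49
For a short-circuited stub, Z_in = jZ_0·tan(βl)

Z_in ≈ −j174 Ω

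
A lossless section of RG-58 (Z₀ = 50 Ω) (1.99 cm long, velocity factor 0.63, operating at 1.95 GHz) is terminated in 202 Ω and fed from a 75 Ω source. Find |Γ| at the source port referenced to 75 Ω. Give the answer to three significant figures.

λ = v/f = 0.63·c / 1.95 GHz = 0.0969 m
βl = 2π·l/λ = 2π × 0.205 = 73.9°
tan(βl) = 3.47
Z_in = Z_0·(Z_L + jZ_0·tanβl)/(Z_0 + jZ_L·tanβl) = 13.3 − j13.5 Ω
Γ_s = (Z_in − Z_s)/(Z_in + Z_s) = (-61.7 − j13.5)/(88.3 − j13.5), |Γ_s| = 0.706

|Γ| ≈ 0.706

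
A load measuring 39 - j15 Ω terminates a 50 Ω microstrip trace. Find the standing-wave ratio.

Γ = (Z_L − Z_0)/(Z_L + Z_0) = (-11 − j15)/(89 − j15)
|Γ| = 18.6/90.3 = 0.206
VSWR = (1 + |Γ|)/(1 − |Γ|) = 1.21/0.794

VSWR ≈ 1.52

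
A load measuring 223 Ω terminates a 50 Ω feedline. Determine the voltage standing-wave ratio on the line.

VSWR ≈ 4.46

Γ = (223 − 50)/(223 + 50) = 0.634
VSWR = (1 + 0.634)/(1 − 0.634)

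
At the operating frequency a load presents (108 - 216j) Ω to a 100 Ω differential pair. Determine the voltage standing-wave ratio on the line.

VSWR ≈ 6.16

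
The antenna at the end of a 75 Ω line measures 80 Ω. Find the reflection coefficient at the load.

Γ = 0.0323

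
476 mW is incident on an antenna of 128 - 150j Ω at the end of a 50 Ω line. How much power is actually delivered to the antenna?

|Γ| = |(78 − j150)/(178 − j150)| = 0.726
|Γ|² = 0.528
P_refl = |Γ|²·P_inc = 251 mW, P_del = (1 − |Γ|²)·P_inc = 225 mW

P_delivered ≈ 225 mW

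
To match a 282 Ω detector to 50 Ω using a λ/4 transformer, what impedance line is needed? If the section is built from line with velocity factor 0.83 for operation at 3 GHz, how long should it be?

Z_qwt = √(Z_0·R_L) = √(50 × 282) = √14100
λ = 0.83·c/f = 0.083 m, so l = λ/4 = 0.0208 m

Z_qwt ≈ 119 Ω; length ≈ 2.08 cm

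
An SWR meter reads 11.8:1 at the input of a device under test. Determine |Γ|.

|Γ| ≈ 0.844

|Γ| = (S − 1)/(S + 1) = (11.8 − 1)/(11.8 + 1) = 10.8/12.8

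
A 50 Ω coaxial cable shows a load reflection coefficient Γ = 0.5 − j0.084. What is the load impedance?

Z_L = Z_0·(1 + Γ)/(1 − Γ) = 50·(1.5 − j0.084)/(0.5 + j0.084)

Z_L ≈ 145 − j32.7 Ω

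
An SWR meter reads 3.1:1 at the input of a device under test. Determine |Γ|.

|Γ| ≈ 0.512

|Γ| = (S − 1)/(S + 1) = (3.1 − 1)/(3.1 + 1) = 2.1/4.1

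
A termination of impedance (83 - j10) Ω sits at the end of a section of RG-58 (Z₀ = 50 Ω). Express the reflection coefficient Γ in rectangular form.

Γ ≈ 0.252 − j0.0562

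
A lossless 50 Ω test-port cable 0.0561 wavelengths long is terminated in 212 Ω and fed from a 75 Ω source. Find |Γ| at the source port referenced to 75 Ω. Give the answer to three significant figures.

|Γ| ≈ 0.532

βl = 2π × 0.0561 = 20.2°
tan(βl) = 0.368
Z_in = Z_0·(Z_L + jZ_0·tanβl)/(Z_0 + jZ_L·tanβl) = 70.1 − j91 Ω
Γ_s = (Z_in − Z_s)/(Z_in + Z_s) = (-4.88 − j91)/(145 − j91), |Γ_s| = 0.532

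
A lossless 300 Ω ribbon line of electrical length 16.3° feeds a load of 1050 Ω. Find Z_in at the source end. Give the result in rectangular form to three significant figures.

tan(βl) = tan(16.3°) = 0.292
Z_in = Z_0·(Z_L + jZ_0·tanβl)/(Z_0 + jZ_L·tanβl)
     = 300·(1050 + j87.7)/(300 + j307)

Z_in ≈ 557 − j482 Ω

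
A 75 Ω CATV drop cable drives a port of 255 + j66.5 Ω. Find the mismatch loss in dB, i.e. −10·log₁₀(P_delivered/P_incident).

mismatch loss ≈ 1.71 dB

Γ = (180 + j66.5)/(330 + j66.5), |Γ| = 0.57
|Γ|² = 0.325, so P_del/P_inc = 1 − |Γ|² = 0.675
ML = −10·log₁₀(1 − |Γ|²)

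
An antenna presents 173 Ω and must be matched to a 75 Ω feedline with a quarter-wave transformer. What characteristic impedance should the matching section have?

Z_qwt = √(Z_0·R_L) = √(75 × 173) = √12980

Z_qwt ≈ 114 Ω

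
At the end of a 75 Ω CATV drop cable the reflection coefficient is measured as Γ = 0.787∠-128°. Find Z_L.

Z_L = Z_0·(1 + Γ)/(1 − Γ) = 75·(0.515 − j0.62)/(1.48 + j0.62)

Z_L ≈ 11 − j35.9 Ω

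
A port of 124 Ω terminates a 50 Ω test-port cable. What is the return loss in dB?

Γ = (124 − 50)/(124 + 50) = 0.425
RL = −20·log₁₀|Γ| = −20·log₁₀(0.425)

RL ≈ 7.43 dB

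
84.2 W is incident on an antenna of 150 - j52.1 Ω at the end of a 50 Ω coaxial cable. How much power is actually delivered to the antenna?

|Γ| = |(100 − j52.1)/(200 − j52.1)| = 0.546
|Γ|² = 0.298
P_refl = |Γ|²·P_inc = 25.1 W, P_del = (1 − |Γ|²)·P_inc = 59.1 W

P_delivered ≈ 59.1 W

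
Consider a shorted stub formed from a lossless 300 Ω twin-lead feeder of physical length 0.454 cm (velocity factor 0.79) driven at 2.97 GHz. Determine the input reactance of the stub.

X_in ≈ 112 Ω (inductive)

λ = v/f = 0.79·c / 2.97 GHz = 0.0798 m
βl = 2π·l/λ = 2π × 0.0569 = 20.5°
tan(βl) = 0.374
For a shorted stub, Z_in = jZ_0·tan(βl)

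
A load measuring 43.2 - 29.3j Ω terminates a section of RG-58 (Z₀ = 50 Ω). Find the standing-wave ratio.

Γ = (Z_L − Z_0)/(Z_L + Z_0) = (-6.8 − j29.3)/(93.2 − j29.3)
|Γ| = 30.1/97.7 = 0.308
VSWR = (1 + |Γ|)/(1 − |Γ|) = 1.31/0.692

VSWR ≈ 1.89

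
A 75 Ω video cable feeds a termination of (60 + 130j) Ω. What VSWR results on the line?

Γ = (Z_L − Z_0)/(Z_L + Z_0) = (-15 + j130)/(135 + j130)
|Γ| = 131/187 = 0.698
VSWR = (1 + |Γ|)/(1 − |Γ|) = 1.7/0.302

VSWR ≈ 5.63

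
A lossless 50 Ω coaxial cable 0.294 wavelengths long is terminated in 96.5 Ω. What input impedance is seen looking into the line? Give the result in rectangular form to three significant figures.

βl = 2π × 0.294 = 106°
tan(βl) = tan(106°) = -3.52
Z_in = Z_0·(Z_L + jZ_0·tanβl)/(Z_0 + jZ_L·tanβl)
     = 50·(96.5 − j176)/(50 − j340)

Z_in ≈ 27.4 + j10.2 Ω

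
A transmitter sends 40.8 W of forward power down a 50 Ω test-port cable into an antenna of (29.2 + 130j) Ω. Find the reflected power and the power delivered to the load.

|Γ| = |(-20.8 + j130)/(79.2 + j130)| = 0.865
|Γ|² = 0.748
P_refl = |Γ|²·P_inc = 30.5 W, P_del = (1 − |Γ|²)·P_inc = 10.3 W

P_reflected ≈ 30.5 W; P_delivered ≈ 10.3 W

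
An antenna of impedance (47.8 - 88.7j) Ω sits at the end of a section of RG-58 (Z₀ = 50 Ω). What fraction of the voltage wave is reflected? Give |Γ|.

Γ = (Z_L − Z_0)/(Z_L + Z_0) = (-2.2 − j88.7)/(97.8 − j88.7)
|Γ| = 88.7/132

|Γ| ≈ 0.672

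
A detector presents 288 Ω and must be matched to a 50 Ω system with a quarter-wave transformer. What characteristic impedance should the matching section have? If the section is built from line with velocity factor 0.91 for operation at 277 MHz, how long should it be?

Z_qwt ≈ 120 Ω; length ≈ 24.6 cm

Z_qwt = √(Z_0·R_L) = √(50 × 288) = √14400
λ = 0.91·c/f = 0.986 m, so l = λ/4 = 0.246 m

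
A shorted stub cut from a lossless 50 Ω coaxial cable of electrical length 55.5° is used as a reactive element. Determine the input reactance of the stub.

tan(βl) = 1.46
For a shorted stub, Z_in = jZ_0·tan(βl)

X_in ≈ 72.8 Ω (inductive)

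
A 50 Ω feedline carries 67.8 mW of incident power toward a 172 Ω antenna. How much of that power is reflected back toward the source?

Γ = (172 − 50)/(172 + 50) = 0.55
|Γ|² = 0.302
P_refl = |Γ|²·P_inc = 20.5 mW, P_del = (1 − |Γ|²)·P_inc = 47.3 mW

P_reflected ≈ 20.5 mW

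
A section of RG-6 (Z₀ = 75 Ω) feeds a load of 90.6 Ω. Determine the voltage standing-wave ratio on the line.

VSWR ≈ 1.21

Γ = (90.6 − 75)/(90.6 + 75) = 0.0942
VSWR = (1 + 0.0942)/(1 − 0.0942)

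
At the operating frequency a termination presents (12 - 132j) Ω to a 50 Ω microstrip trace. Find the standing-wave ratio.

VSWR ≈ 33.4

Γ = (Z_L − Z_0)/(Z_L + Z_0) = (-38 − j132)/(62 − j132)
|Γ| = 137/146 = 0.942
VSWR = (1 + |Γ|)/(1 − |Γ|) = 1.94/0.0581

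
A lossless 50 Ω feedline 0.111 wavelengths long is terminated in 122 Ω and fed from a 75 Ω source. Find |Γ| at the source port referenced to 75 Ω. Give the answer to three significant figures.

|Γ| ≈ 0.436

βl = 2π × 0.111 = 40°
tan(βl) = 0.838
Z_in = Z_0·(Z_L + jZ_0·tanβl)/(Z_0 + jZ_L·tanβl) = 40.1 − j40.1 Ω
Γ_s = (Z_in − Z_s)/(Z_in + Z_s) = (-34.9 − j40.1)/(115 − j40.1), |Γ_s| = 0.436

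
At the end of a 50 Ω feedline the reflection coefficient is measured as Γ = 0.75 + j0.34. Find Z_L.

Z_L = Z_0·(1 + Γ)/(1 − Γ) = 50·(1.75 + j0.34)/(0.25 − j0.34)

Z_L ≈ 90.4 + j191 Ω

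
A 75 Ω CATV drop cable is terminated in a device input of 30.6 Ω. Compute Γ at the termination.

Γ = -0.42

Γ = (Z_L − Z_0)/(Z_L + Z_0) = (30.6 − 75)/(30.6 + 75) = -44.4/105.6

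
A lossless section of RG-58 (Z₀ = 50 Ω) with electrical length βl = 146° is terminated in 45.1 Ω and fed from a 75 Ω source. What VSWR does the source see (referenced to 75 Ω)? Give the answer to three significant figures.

tan(βl) = -0.675
Z_in = Z_0·(Z_L + jZ_0·tanβl)/(Z_0 + jZ_L·tanβl) = 47.9 − j4.59 Ω
Γ_s = (Z_in − Z_s)/(Z_in + Z_s) = (-27.1 − j4.59)/(123 − j4.59), |Γ_s| = 0.224
VSWR = (1 + |Γ_s|)/(1 − |Γ_s|)

VSWR ≈ 1.58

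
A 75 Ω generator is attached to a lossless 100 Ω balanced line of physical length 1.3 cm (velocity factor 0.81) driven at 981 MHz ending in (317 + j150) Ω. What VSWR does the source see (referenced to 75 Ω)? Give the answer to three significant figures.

VSWR ≈ 5.17

λ = v/f = 0.81·c / 981 MHz = 0.248 m
βl = 2π·l/λ = 2π × 0.0525 = 18.9°
tan(βl) = 0.342
Z_in = Z_0·(Z_L + jZ_0·tanβl)/(Z_0 + jZ_L·tanβl) = 250 − j180 Ω
Γ_s = (Z_in − Z_s)/(Z_in + Z_s) = (175 − j180)/(325 − j180), |Γ_s| = 0.676
VSWR = (1 + |Γ_s|)/(1 − |Γ_s|)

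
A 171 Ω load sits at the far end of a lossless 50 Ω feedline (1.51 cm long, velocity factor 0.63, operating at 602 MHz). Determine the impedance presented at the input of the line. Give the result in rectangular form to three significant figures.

λ = v/f = 0.63·c / 602 MHz = 0.314 m
βl = 2π·l/λ = 2π × 0.0481 = 17.3°
tan(βl) = tan(17.3°) = 0.312
Z_in = Z_0·(Z_L + jZ_0·tanβl)/(Z_0 + jZ_L·tanβl)
     = 50·(171 + j15.6)/(50 + j53.3)

Z_in ≈ 87.8 − j78 Ω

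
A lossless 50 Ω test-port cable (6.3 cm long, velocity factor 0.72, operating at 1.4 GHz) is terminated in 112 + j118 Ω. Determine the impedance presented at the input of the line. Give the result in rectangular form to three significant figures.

Z_in ≈ 18.7 + j44.5 Ω

λ = v/f = 0.72·c / 1.4 GHz = 0.154 m
βl = 2π·l/λ = 2π × 0.408 = 147°
tan(βl) = tan(147°) = -0.649
Z_in = Z_0·(Z_L + jZ_0·tanβl)/(Z_0 + jZ_L·tanβl)
     = 50·(112 + j85.5)/(127 − j72.7)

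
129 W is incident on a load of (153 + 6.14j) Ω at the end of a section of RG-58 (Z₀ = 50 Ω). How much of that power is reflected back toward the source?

P_reflected ≈ 33.3 W

|Γ| = |(103 + j6.14)/(203 + j6.14)| = 0.508
|Γ|² = 0.258
P_refl = |Γ|²·P_inc = 33.3 W, P_del = (1 − |Γ|²)·P_inc = 95.7 W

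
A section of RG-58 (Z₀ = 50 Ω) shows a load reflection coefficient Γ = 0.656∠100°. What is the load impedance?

Z_L ≈ 17.2 + j39 Ω

Z_L = Z_0·(1 + Γ)/(1 − Γ) = 50·(0.886 + j0.646)/(1.11 − j0.646)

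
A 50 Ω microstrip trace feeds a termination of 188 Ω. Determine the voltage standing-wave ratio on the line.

VSWR ≈ 3.76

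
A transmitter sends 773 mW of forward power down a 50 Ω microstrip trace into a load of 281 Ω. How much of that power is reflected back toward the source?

P_reflected ≈ 376 mW

Γ = (281 − 50)/(281 + 50) = 0.698
|Γ|² = 0.487
P_refl = |Γ|²·P_inc = 376 mW, P_del = (1 − |Γ|²)·P_inc = 397 mW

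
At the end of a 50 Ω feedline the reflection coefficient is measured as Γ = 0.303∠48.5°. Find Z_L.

Z_L ≈ 65.8 + j32.9 Ω

Z_L = Z_0·(1 + Γ)/(1 − Γ) = 50·(1.2 + j0.227)/(0.799 − j0.227)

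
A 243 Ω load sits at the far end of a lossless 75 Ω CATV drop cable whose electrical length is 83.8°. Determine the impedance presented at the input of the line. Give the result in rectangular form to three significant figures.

tan(βl) = tan(83.8°) = 9.21
Z_in = Z_0·(Z_L + jZ_0·tanβl)/(Z_0 + jZ_L·tanβl)
     = 75·(243 + j690)/(75 + j2240)

Z_in ≈ 23.4 − j7.36 Ω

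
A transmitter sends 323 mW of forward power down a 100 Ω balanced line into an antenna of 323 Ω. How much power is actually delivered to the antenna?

P_delivered ≈ 233 mW

Γ = (323 − 100)/(323 + 100) = 0.527
|Γ|² = 0.278
P_refl = |Γ|²·P_inc = 89.8 mW, P_del = (1 − |Γ|²)·P_inc = 233 mW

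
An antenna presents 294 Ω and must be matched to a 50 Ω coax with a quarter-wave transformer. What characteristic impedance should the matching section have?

Z_qwt ≈ 121 Ω

Z_qwt = √(Z_0·R_L) = √(50 × 294) = √14700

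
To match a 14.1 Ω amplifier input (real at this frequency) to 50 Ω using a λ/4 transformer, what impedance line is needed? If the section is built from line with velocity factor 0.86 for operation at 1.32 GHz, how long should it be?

Z_qwt ≈ 26.6 Ω; length ≈ 4.89 cm

Z_qwt = √(Z_0·R_L) = √(50 × 14.1) = √705
λ = 0.86·c/f = 0.195 m, so l = λ/4 = 0.0489 m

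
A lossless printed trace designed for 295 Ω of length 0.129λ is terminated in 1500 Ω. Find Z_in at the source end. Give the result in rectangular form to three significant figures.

Z_in ≈ 107 − j261 Ω

βl = 2π × 0.129 = 46.4°
tan(βl) = tan(46.4°) = 1.05
Z_in = Z_0·(Z_L + jZ_0·tanβl)/(Z_0 + jZ_L·tanβl)
     = 295·(1500 + j310)/(295 + j1580)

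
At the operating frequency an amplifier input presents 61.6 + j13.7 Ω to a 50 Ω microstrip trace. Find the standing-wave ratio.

VSWR ≈ 1.38

Γ = (Z_L − Z_0)/(Z_L + Z_0) = (11.6 + j13.7)/(111.6 + j13.7)
|Γ| = 18/112 = 0.16
VSWR = (1 + |Γ|)/(1 − |Γ|) = 1.16/0.84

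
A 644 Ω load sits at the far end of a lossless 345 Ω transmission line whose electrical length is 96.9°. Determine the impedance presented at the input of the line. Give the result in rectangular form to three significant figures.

tan(βl) = tan(96.9°) = -8.26
Z_in = Z_0·(Z_L + jZ_0·tanβl)/(Z_0 + jZ_L·tanβl)
     = 345·(644 − j2850)/(345 − j5320)

Z_in ≈ 187 + j29.6 Ω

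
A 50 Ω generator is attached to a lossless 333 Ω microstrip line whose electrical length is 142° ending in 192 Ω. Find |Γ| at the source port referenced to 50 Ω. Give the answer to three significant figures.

|Γ| ≈ 0.744

tan(βl) = -0.781
Z_in = Z_0·(Z_L + jZ_0·tanβl)/(Z_0 + jZ_L·tanβl) = 257 − j144 Ω
Γ_s = (Z_in − Z_s)/(Z_in + Z_s) = (207 − j144)/(307 − j144), |Γ_s| = 0.744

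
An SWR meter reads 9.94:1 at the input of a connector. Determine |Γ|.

|Γ| = (S − 1)/(S + 1) = (9.94 − 1)/(9.94 + 1) = 8.94/10.9

|Γ| ≈ 0.817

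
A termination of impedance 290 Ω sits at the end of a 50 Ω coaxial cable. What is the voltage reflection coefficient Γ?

Γ = 0.706

Γ = (Z_L − Z_0)/(Z_L + Z_0) = (290 − 50)/(290 + 50) = 240/340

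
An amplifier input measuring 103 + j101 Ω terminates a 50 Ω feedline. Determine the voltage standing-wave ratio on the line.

Γ = (Z_L − Z_0)/(Z_L + Z_0) = (53 + j101)/(153 + j101)
|Γ| = 114/183 = 0.622
VSWR = (1 + |Γ|)/(1 − |Γ|) = 1.62/0.378

VSWR ≈ 4.29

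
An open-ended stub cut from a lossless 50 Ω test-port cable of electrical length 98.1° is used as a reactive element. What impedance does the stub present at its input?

tan(βl) = -7.03
For an open-ended stub, Z_in = −jZ_0·cot(βl) = −jZ_0/tan(βl)

Z_in ≈ +j7.12 Ω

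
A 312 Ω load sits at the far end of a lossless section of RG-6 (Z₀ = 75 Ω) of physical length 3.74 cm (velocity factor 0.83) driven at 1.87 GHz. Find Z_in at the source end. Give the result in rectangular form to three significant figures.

Z_in ≈ 18.7 + j13.9 Ω

λ = v/f = 0.83·c / 1.87 GHz = 0.133 m
βl = 2π·l/λ = 2π × 0.281 = 101°
tan(βl) = tan(101°) = -5.09
Z_in = Z_0·(Z_L + jZ_0·tanβl)/(Z_0 + jZ_L·tanβl)
     = 75·(312 − j382)/(75 − j1590)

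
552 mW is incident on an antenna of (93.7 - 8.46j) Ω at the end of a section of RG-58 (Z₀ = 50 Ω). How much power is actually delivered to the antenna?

P_delivered ≈ 499 mW

|Γ| = |(43.7 − j8.46)/(143.7 − j8.46)| = 0.309
|Γ|² = 0.0956
P_refl = |Γ|²·P_inc = 52.8 mW, P_del = (1 − |Γ|²)·P_inc = 499 mW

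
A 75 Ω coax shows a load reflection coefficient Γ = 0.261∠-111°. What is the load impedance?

Z_L = Z_0·(1 + Γ)/(1 − Γ) = 75·(0.906 − j0.244)/(1.09 + j0.244)

Z_L ≈ 55.7 − j29.1 Ω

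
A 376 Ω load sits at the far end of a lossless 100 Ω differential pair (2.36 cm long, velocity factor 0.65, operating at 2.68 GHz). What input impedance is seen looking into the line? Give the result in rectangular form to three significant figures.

λ = v/f = 0.65·c / 2.68 GHz = 0.0728 m
βl = 2π·l/λ = 2π × 0.324 = 117°
tan(βl) = tan(117°) = -1.98
Z_in = Z_0·(Z_L + jZ_0·tanβl)/(Z_0 + jZ_L·tanβl)
     = 100·(376 − j198)/(100 − j745)

Z_in ≈ 32.8 + j46 Ω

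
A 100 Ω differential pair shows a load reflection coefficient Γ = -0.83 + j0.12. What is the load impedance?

Z_L = Z_0·(1 + Γ)/(1 − Γ) = 100·(0.17 + j0.12)/(1.83 − j0.12)

Z_L ≈ 8.82 + j7.14 Ω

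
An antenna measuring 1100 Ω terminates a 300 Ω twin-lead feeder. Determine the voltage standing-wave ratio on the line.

For a purely resistive load, VSWR = R_L/Z_0 or Z_0/R_L (whichever > 1) = 1100/300

VSWR ≈ 3.67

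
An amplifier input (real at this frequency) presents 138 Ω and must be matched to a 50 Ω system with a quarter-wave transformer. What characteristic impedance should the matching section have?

Z_qwt ≈ 83.1 Ω

Z_qwt = √(Z_0·R_L) = √(50 × 138) = √6900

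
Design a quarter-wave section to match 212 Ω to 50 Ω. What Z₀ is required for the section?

Z_qwt ≈ 103 Ω

Z_qwt = √(Z_0·R_L) = √(50 × 212) = √10600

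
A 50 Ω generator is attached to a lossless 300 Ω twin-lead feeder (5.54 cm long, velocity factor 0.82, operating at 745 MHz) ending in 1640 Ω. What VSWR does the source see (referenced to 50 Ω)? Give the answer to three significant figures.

VSWR ≈ 9.42

λ = v/f = 0.82·c / 745 MHz = 0.33 m
βl = 2π·l/λ = 2π × 0.168 = 60.4°
tan(βl) = 1.76
Z_in = Z_0·(Z_L + jZ_0·tanβl)/(Z_0 + jZ_L·tanβl) = 71.8 − j163 Ω
Γ_s = (Z_in − Z_s)/(Z_in + Z_s) = (21.8 − j163)/(122 − j163), |Γ_s| = 0.808
VSWR = (1 + |Γ_s|)/(1 − |Γ_s|)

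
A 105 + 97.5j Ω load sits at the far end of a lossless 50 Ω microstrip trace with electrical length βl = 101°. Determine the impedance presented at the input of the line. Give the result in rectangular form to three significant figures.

tan(βl) = tan(101°) = -5.14
Z_in = Z_0·(Z_L + jZ_0·tanβl)/(Z_0 + jZ_L·tanβl)
     = 50·(105 − j160)/(552 − j540)

Z_in ≈ 12.1 − j2.63 Ω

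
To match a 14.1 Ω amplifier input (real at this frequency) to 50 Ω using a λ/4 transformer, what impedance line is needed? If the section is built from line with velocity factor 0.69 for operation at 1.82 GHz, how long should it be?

Z_qwt = √(Z_0·R_L) = √(50 × 14.1) = √705
λ = 0.69·c/f = 0.114 m, so l = λ/4 = 0.0284 m

Z_qwt ≈ 26.6 Ω; length ≈ 2.84 cm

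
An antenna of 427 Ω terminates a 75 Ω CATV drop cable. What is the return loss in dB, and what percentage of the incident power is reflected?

RL ≈ 3.08 dB; 49.2% of incident power reflected

Γ = (427 − 75)/(427 + 75) = 0.701
RL = −20·log₁₀(0.701) = 3.08 dB
P_refl/P_inc = |Γ|² = 0.492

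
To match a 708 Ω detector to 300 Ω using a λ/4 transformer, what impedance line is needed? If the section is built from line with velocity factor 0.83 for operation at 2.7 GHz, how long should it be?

Z_qwt ≈ 461 Ω; length ≈ 2.31 cm

Z_qwt = √(Z_0·R_L) = √(300 × 708) = √212400
λ = 0.83·c/f = 0.0922 m, so l = λ/4 = 0.0231 m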